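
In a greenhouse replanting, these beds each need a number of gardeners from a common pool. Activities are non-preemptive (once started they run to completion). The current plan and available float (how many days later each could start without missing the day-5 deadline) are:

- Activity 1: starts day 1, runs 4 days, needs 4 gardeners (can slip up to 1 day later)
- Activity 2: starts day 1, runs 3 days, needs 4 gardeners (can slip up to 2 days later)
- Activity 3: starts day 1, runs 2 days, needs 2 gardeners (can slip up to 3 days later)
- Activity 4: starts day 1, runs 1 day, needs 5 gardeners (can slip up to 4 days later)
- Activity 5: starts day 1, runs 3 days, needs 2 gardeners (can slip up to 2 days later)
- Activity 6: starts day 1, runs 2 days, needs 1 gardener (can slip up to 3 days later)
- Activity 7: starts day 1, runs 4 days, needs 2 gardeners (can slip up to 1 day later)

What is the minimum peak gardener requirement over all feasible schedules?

Early-start (Activity 1@1, Activity 2@1, Activity 3@1, Activity 4@1, Activity 5@1, Activity 6@1, Activity 7@1) gives peak 20: d1:20  d2:15  d3:12  d4:6  d5:0.
Shift Activity 4→5, Activity 5→3, Activity 6→4.
Schedule Activity 1@1, Activity 2@1, Activity 3@1, Activity 4@5, Activity 5@3, Activity 6@4, Activity 7@1: d1:12  d2:12  d3:12  d4:9  d5:8 — peak 12.

12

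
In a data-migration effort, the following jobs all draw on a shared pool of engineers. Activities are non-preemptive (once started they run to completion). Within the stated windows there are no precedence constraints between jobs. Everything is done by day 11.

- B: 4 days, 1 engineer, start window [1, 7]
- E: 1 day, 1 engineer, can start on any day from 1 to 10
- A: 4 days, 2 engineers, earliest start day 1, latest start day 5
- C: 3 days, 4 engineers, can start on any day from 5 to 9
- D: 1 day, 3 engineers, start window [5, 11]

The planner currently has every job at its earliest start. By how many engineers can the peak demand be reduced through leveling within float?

3

Early-start peak: d1:4  d2:3  d3:3  d4:3  d5:7  d6:4  d7:4  d8:0  d9:0  d10:0  d11:0 ⇒ 7.
Leveled (B@1, E@1, A@1, C@5, D@8): d1:4  d2:3  d3:3  d4:3  d5:4  d6:4  d7:4  d8:3  d9:0  d10:0  d11:0 ⇒ 4.
Reduction 7 − 4 = 3.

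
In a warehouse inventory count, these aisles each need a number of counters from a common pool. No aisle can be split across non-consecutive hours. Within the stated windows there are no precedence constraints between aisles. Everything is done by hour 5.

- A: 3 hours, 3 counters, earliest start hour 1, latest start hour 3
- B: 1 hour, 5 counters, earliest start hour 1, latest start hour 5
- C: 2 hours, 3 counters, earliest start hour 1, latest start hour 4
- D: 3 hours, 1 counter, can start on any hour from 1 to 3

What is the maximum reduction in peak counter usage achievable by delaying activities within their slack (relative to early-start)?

Early-start peak: h1:12  h2:7  h3:4  h4:0  h5:0 ⇒ 12.
Leveled (A@1, B@4, C@1, D@3): h1:6  h2:6  h3:4  h4:6  h5:1 ⇒ 6.
Reduction 12 − 6 = 6.

6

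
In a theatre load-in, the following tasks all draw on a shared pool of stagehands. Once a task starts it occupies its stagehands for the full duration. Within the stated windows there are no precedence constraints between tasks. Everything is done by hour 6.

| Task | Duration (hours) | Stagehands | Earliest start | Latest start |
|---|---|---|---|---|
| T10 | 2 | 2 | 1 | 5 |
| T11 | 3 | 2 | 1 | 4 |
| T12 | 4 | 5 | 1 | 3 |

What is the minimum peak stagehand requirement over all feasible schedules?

7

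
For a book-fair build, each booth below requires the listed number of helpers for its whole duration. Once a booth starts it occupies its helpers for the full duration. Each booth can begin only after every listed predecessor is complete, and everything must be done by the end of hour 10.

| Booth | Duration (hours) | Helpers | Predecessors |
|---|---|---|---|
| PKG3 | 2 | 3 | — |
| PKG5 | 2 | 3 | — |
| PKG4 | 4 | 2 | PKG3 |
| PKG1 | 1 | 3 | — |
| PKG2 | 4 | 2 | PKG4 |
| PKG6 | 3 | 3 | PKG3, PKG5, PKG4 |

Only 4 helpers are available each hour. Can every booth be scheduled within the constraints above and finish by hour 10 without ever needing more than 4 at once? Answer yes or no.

no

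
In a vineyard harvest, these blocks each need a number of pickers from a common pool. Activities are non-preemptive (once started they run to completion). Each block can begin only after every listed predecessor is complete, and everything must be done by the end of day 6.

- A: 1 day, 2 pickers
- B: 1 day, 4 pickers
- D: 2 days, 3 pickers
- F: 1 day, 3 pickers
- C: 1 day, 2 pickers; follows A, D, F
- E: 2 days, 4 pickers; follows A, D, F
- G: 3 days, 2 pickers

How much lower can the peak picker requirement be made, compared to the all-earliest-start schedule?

Early-start peak: d1:14  d2:5  d3:8  d4:4  d5:0  d6:0 ⇒ 14.
Leveled (A@1, B@1, D@2, F@2, C@4, E@5, G@3): d1:6  d2:6  d3:5  d4:4  d5:6  d6:4 ⇒ 6.
Reduction 14 − 6 = 8.

8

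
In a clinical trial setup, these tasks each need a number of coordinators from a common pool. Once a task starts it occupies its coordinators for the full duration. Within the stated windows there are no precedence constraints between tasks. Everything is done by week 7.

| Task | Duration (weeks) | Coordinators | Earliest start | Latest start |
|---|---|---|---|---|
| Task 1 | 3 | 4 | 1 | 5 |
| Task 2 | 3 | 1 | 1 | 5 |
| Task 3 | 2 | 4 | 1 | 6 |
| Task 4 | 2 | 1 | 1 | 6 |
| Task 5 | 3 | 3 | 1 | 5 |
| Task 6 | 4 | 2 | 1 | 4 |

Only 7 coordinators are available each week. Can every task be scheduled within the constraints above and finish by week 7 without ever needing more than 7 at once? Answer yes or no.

yes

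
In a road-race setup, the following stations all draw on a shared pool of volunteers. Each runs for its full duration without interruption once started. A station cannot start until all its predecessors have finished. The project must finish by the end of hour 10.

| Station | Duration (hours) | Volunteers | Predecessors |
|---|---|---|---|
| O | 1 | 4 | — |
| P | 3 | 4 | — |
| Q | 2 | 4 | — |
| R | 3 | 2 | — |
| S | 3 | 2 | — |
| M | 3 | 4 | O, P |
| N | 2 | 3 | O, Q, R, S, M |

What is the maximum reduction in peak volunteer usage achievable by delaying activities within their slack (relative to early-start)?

8

Early-start peak: h1:16  h2:12  h3:8  h4:4  h5:4  h6:4  h7:3  h8:3  h9:0  h10:0 ⇒ 16.
Leveled (O@1, P@1, Q@2, R@4, S@4, M@4, N@7): h1:8  h2:8  h3:8  h4:8  h5:8  h6:8  h7:3  h8:3  h9:0  h10:0 ⇒ 8.
Reduction 16 − 8 = 8.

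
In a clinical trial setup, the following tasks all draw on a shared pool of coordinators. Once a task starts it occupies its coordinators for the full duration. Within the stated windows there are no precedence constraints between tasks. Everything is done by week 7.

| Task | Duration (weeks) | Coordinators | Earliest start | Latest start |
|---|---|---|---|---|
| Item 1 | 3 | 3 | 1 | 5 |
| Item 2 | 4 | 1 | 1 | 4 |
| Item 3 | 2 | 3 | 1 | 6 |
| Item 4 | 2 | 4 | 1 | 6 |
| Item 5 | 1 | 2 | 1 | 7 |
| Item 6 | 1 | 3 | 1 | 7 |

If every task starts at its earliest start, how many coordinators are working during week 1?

16

At early start, week 1 has: Item 1, Item 2, Item 3, Item 4, Item 5, Item 6.
Demand: 3 + 1 + 3 + 4 + 2 + 3 = 16.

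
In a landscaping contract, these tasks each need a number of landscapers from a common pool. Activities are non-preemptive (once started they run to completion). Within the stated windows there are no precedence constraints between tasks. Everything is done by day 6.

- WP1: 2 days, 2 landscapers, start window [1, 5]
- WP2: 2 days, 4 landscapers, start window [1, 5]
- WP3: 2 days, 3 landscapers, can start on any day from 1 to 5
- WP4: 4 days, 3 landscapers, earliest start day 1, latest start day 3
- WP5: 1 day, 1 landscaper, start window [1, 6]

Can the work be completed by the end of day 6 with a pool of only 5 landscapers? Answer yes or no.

Total landscaper-days = 31; over 6 days the average is 31/6 > 5, so some day must exceed 5.

no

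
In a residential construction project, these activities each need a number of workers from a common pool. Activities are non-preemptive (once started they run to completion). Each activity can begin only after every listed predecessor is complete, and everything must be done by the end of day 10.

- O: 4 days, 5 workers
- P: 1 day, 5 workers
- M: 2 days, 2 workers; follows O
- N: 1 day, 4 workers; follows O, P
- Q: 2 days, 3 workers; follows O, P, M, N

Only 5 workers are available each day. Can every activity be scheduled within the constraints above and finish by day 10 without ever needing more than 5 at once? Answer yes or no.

yes

Schedule O@1, P@5, M@6, N@8, Q@9: d1:5  d2:5  d3:5  d4:5  d5:5  d6:2  d7:2  d8:4  d9:3  d10:3 — peak 5 ≤ 5.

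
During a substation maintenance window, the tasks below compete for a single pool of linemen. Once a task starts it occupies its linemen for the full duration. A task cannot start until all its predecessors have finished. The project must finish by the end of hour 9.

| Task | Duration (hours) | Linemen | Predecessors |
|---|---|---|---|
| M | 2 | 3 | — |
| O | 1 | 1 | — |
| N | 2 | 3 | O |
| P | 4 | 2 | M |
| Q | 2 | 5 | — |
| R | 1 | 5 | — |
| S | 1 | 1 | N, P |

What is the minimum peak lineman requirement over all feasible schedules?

6

Early-start (M@1, O@1, N@2, P@3, Q@1, R@1, S@7) gives peak 14: h1:14  h2:11  h3:5  h4:2  h5:2  h6:2  h7:1  h8:0  h9:0.
Shift Q→7, R→9.
Schedule M@1, O@1, N@2, P@3, Q@7, R@9, S@7: h1:4  h2:6  h3:5  h4:2  h5:2  h6:2  h7:6  h8:5  h9:5 — peak 6.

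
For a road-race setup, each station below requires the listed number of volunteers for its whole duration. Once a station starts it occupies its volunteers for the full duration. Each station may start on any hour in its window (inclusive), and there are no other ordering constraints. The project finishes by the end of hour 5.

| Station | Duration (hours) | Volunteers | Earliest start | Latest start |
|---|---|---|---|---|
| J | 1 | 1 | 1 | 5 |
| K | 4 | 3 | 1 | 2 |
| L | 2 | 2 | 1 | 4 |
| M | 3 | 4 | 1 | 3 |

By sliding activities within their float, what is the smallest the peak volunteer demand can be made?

7

Early-start (J@1, K@1, L@1, M@1) gives peak 10: h1:10  h2:9  h3:7  h4:3  h5:0.
Shift M→3.
Schedule J@1, K@1, L@1, M@3: h1:6  h2:5  h3:7  h4:7  h5:4 — peak 7.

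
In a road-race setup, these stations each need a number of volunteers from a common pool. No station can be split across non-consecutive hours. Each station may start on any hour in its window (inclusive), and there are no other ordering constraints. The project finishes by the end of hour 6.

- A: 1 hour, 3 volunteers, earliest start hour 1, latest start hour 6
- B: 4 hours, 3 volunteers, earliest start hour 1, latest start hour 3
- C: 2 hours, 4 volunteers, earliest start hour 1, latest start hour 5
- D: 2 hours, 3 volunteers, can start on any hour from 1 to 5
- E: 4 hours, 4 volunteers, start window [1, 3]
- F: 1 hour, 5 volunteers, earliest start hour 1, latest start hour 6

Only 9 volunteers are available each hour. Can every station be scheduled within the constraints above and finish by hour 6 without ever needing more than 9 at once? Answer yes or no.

The minimum achievable peak is 10; 9 < 10, so no feasible schedule stays within the cap.

no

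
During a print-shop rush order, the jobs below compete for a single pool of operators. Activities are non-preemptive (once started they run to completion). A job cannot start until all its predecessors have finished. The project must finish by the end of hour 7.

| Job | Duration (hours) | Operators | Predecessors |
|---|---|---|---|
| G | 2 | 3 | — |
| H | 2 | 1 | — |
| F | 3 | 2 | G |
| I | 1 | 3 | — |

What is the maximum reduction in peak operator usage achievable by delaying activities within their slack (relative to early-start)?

4

Early-start peak: h1:7  h2:4  h3:2  h4:2  h5:2  h6:0  h7:0 ⇒ 7.
Leveled (G@1, H@3, F@3, I@6): h1:3  h2:3  h3:3  h4:3  h5:2  h6:3  h7:0 ⇒ 3.
Reduction 7 − 3 = 4.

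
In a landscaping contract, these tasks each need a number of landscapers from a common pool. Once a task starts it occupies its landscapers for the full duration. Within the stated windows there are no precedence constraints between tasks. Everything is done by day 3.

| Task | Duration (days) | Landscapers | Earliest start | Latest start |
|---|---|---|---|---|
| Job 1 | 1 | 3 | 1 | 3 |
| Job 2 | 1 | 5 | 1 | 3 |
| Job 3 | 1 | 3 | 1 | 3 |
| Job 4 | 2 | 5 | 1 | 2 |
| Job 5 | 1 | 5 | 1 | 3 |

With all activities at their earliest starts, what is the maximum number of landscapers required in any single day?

Early-start schedule: Job 1@1, Job 2@1, Job 3@1, Job 4@1, Job 5@1.
Load per day: day 1: 21, day 2: 5, day 3: 0.
Peak is 21.

21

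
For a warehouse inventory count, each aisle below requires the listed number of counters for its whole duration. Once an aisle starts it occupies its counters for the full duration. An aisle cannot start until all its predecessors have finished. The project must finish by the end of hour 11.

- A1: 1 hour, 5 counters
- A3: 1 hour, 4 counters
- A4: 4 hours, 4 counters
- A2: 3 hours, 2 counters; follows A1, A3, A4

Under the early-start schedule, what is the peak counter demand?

13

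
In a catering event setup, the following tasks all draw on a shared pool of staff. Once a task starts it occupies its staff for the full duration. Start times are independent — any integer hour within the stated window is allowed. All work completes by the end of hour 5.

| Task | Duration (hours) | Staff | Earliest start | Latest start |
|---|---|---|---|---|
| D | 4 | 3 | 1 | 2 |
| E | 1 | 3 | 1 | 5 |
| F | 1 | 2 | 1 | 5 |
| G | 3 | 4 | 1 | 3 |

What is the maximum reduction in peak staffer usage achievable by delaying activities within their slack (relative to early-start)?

5

Early-start peak: h1:12  h2:7  h3:7  h4:3  h5:0 ⇒ 12.
Leveled (D@1, E@1, F@2, G@3): h1:6  h2:5  h3:7  h4:7  h5:4 ⇒ 7.
Reduction 12 − 7 = 5.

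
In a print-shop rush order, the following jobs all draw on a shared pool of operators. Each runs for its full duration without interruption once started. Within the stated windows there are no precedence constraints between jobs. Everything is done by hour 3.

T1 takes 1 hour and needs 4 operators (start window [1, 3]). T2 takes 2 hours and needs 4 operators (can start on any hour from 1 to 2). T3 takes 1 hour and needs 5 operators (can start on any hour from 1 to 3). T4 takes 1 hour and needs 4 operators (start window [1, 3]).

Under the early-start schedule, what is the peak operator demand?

17

Early-start schedule: T1@1, T2@1, T3@1, T4@1.
Load per hour: hour 1: 17, hour 2: 4, hour 3: 0.
Peak is 17.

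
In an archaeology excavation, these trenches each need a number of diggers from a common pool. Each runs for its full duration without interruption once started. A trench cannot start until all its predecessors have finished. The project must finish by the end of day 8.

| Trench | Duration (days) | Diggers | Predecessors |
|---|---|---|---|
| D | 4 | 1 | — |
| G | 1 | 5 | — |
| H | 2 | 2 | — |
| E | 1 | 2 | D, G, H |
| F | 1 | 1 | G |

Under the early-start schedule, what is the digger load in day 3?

1

At early start, day 3 has: D.
Demand: 1 = 1.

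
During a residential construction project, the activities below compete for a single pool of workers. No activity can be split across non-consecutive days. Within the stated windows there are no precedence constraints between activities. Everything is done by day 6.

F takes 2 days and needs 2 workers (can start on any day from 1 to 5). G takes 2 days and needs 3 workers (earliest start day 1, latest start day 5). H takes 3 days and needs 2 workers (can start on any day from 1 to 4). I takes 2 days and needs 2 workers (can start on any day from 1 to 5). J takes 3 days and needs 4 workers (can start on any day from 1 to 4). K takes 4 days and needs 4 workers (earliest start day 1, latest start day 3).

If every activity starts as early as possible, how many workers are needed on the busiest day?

17

Early-start schedule: F@1, G@1, H@1, I@1, J@1, K@1.
Load per day: day 1: 17, day 2: 17, day 3: 10, day 4: 4, day 5: 0, day 6: 0.
Peak is 17.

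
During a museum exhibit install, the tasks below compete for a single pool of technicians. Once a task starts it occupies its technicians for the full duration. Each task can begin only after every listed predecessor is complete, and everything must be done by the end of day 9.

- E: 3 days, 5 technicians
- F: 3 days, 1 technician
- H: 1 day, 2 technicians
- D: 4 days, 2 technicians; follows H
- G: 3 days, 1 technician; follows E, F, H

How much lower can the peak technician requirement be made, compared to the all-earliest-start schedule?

3

Early-start peak: d1:8  d2:8  d3:8  d4:3  d5:3  d6:1  d7:0  d8:0  d9:0 ⇒ 8.
Leveled (E@1, F@4, H@4, D@5, G@7): d1:5  d2:5  d3:5  d4:3  d5:3  d6:3  d7:3  d8:3  d9:1 ⇒ 5.
Reduction 8 − 5 = 3.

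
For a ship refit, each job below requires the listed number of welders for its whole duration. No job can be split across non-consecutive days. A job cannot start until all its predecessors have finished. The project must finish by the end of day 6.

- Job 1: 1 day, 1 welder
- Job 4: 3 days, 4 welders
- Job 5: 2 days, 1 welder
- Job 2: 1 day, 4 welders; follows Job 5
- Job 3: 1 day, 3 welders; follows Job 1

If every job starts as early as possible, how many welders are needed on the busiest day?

Early-start schedule: Job 1@1, Job 4@1, Job 5@1, Job 2@3, Job 3@2.
Load per day: day 1: 6, day 2: 8, day 3: 8, day 4: 0, day 5: 0, day 6: 0.
Peak is 8.

8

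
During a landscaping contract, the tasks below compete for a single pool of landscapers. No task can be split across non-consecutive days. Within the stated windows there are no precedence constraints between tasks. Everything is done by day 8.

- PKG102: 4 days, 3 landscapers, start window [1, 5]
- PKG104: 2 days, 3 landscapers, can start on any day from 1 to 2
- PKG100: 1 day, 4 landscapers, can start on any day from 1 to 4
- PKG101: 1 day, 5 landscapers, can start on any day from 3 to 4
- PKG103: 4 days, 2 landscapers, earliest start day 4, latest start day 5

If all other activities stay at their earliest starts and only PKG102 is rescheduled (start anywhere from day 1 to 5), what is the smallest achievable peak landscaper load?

PKG102@1: d1:10  d2:6  d3:8  d4:5  d5:2  d6:2  d7:2  d8:0 → peak 10
PKG102@2: d1:7  d2:6  d3:8  d4:5  d5:5  d6:2  d7:2  d8:0 → peak 8
PKG102@3: d1:7  d2:3  d3:8  d4:5  d5:5  d6:5  d7:2  d8:0 → peak 8
PKG102@4: d1:7  d2:3  d3:5  d4:5  d5:5  d6:5  d7:5  d8:0 → peak 7
PKG102@5: d1:7  d2:3  d3:5  d4:2  d5:5  d6:5  d7:5  d8:3 → peak 7
Best is PKG102@4, peak 7.

7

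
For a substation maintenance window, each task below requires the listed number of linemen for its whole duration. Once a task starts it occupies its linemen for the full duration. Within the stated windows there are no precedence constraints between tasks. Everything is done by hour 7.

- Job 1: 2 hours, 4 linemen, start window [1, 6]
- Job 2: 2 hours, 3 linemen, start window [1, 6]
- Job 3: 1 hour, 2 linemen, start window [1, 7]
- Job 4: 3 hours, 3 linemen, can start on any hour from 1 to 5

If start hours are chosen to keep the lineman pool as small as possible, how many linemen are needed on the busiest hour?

Early-start (Job 1@1, Job 2@1, Job 3@1, Job 4@1) gives peak 12: h1:12  h2:10  h3:3  h4:0  h5:0  h6:0  h7:0.
Shift Job 2→3, Job 3→3, Job 4→5.
Schedule Job 1@1, Job 2@3, Job 3@3, Job 4@5: h1:4  h2:4  h3:5  h4:3  h5:3  h6:3  h7:3 — peak 5.

5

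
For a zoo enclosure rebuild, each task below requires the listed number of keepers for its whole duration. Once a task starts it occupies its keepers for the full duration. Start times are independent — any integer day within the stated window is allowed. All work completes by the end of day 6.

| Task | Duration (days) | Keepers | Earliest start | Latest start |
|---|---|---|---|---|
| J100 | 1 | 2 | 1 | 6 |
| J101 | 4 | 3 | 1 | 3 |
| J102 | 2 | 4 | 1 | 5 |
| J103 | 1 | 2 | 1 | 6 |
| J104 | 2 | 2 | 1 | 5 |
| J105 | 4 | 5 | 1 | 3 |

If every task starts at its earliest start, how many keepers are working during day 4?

At early start, day 4 has: J101, J105.
Demand: 3 + 5 = 8.

8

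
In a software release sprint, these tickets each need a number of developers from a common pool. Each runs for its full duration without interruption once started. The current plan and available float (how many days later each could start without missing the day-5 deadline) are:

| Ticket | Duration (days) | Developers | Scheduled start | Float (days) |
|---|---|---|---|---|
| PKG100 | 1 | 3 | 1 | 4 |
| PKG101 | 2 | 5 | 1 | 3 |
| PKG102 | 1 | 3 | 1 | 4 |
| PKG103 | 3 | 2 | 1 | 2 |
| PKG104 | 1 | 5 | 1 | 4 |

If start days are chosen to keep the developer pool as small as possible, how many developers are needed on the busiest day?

7

Early-start (PKG100@1, PKG101@1, PKG102@1, PKG103@1, PKG104@1) gives peak 18: d1:18  d2:7  d3:2  d4:0  d5:0.
Shift PKG101→2, PKG103→2, PKG104→4.
Schedule PKG100@1, PKG101@2, PKG102@1, PKG103@2, PKG104@4: d1:6  d2:7  d3:7  d4:7  d5:0 — peak 7.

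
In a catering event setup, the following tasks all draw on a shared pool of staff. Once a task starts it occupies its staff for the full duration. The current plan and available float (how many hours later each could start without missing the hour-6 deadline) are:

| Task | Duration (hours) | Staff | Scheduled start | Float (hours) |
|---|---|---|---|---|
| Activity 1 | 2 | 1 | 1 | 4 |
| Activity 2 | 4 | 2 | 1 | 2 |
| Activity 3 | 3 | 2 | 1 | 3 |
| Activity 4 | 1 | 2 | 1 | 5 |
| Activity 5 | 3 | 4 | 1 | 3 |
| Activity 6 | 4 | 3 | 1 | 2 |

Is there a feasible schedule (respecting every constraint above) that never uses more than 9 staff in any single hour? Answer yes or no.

yes

Schedule Activity 1@1, Activity 2@1, Activity 3@1, Activity 4@1, Activity 5@4, Activity 6@2: h1:7  h2:8  h3:7  h4:9  h5:7  h6:4 — peak 9 ≤ 9.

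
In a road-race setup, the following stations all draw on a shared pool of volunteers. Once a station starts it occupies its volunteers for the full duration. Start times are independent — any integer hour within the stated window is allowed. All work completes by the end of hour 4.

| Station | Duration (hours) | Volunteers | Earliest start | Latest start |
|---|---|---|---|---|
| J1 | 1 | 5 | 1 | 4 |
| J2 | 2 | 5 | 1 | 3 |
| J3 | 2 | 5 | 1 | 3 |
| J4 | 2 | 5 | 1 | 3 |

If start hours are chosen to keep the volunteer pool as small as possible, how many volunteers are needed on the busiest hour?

Early-start (J1@1, J2@1, J3@1, J4@1) gives peak 20: h1:20  h2:15  h3:0  h4:0.
Shift J3→2, J4→3.
Schedule J1@1, J2@1, J3@2, J4@3: h1:10  h2:10  h3:10  h4:5 — peak 10.

10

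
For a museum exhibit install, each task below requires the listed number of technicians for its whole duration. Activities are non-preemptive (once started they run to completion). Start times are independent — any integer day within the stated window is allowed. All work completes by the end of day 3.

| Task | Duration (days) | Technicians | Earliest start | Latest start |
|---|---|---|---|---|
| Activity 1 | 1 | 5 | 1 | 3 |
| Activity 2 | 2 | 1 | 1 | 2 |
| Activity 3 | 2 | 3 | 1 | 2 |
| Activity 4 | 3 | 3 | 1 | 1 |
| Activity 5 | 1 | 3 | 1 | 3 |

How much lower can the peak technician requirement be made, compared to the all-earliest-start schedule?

6

Early-start peak: d1:15  d2:7  d3:3 ⇒ 15.
Leveled (Activity 1@1, Activity 2@1, Activity 3@2, Activity 4@1, Activity 5@3): d1:9  d2:7  d3:9 ⇒ 9.
Reduction 15 − 9 = 6.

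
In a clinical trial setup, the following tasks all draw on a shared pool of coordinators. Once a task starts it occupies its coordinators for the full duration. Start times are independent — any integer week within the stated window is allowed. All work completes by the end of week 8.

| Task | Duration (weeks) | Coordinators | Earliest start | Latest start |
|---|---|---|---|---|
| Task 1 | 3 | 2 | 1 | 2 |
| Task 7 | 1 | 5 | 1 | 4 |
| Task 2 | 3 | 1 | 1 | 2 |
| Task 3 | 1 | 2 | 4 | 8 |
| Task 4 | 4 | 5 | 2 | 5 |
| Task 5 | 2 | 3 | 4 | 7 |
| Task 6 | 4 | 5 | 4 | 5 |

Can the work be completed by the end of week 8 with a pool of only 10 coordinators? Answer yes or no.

Schedule Task 1@1, Task 7@1, Task 2@1, Task 3@4, Task 4@2, Task 5@6, Task 6@5: w1:8  w2:8  w3:8  w4:7  w5:10  w6:8  w7:8  w8:5 — peak 10 ≤ 10.

yes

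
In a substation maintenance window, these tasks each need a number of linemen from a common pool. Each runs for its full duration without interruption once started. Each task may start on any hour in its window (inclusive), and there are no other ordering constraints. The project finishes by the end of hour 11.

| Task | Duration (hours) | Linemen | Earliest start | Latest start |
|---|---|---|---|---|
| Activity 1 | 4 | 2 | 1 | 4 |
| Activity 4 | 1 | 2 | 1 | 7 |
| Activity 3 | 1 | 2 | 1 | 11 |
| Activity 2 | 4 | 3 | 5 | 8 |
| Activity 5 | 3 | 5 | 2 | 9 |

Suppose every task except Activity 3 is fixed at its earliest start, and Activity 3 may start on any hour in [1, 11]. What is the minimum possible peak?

7

Activity 3@1: h1:6  h2:7  h3:7  h4:7  h5:3  h6:3  h7:3  h8:3  h9:0  h10:0  h11:0 → peak 7
Activity 3@2: h1:4  h2:9  h3:7  h4:7  h5:3  h6:3  h7:3  h8:3  h9:0  h10:0  h11:0 → peak 9
Activity 3@3: h1:4  h2:7  h3:9  h4:7  h5:3  h6:3  h7:3  h8:3  h9:0  h10:0  h11:0 → peak 9
Activity 3@4: h1:4  h2:7  h3:7  h4:9  h5:3  h6:3  h7:3  h8:3  h9:0  h10:0  h11:0 → peak 9
Activity 3@5: h1:4  h2:7  h3:7  h4:7  h5:5  h6:3  h7:3  h8:3  h9:0  h10:0  h11:0 → peak 7
Activity 3@6: h1:4  h2:7  h3:7  h4:7  h5:3  h6:5  h7:3  h8:3  h9:0  h10:0  h11:0 → peak 7
Activity 3@7: h1:4  h2:7  h3:7  h4:7  h5:3  h6:3  h7:5  h8:3  h9:0  h10:0  h11:0 → peak 7
Activity 3@8: h1:4  h2:7  h3:7  h4:7  h5:3  h6:3  h7:3  h8:5  h9:0  h10:0  h11:0 → peak 7
Activity 3@9: h1:4  h2:7  h3:7  h4:7  h5:3  h6:3  h7:3  h8:3  h9:2  h10:0  h11:0 → peak 7
Activity 3@10: h1:4  h2:7  h3:7  h4:7  h5:3  h6:3  h7:3  h8:3  h9:0  h10:2  h11:0 → peak 7
Activity 3@11: h1:4  h2:7  h3:7  h4:7  h5:3  h6:3  h7:3  h8:3  h9:0  h10:0  h11:2 → peak 7
Best is Activity 3@1, peak 7.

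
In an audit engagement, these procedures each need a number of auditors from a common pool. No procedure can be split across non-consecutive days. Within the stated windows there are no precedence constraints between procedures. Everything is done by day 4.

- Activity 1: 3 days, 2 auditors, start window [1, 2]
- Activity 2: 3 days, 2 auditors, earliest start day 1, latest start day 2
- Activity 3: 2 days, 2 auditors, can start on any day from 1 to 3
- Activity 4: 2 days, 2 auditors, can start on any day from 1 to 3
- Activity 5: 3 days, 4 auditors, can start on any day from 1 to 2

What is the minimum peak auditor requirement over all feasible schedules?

10

Early-start (Activity 1@1, Activity 2@1, Activity 3@1, Activity 4@1, Activity 5@1) gives peak 12: d1:12  d2:12  d3:8  d4:0.
Shift Activity 4→3.
Schedule Activity 1@1, Activity 2@1, Activity 3@1, Activity 4@3, Activity 5@1: d1:10  d2:10  d3:10  d4:2 — peak 10.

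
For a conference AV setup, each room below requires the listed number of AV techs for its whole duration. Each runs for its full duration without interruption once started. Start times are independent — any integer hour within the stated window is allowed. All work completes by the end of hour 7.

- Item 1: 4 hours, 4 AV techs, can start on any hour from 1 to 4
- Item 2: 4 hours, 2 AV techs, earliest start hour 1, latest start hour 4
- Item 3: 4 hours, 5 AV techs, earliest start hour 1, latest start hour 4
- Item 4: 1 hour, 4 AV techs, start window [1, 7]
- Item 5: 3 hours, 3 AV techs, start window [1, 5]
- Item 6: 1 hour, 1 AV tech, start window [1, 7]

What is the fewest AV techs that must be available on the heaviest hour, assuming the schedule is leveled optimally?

11

Early-start (Item 1@1, Item 2@1, Item 3@1, Item 4@1, Item 5@1, Item 6@1) gives peak 19: h1:19  h2:14  h3:14  h4:11  h5:0  h6:0  h7:0.
Shift Item 4→5, Item 5→5, Item 6→5.
Schedule Item 1@1, Item 2@1, Item 3@1, Item 4@5, Item 5@5, Item 6@5: h1:11  h2:11  h3:11  h4:11  h5:8  h6:3  h7:3 — peak 11.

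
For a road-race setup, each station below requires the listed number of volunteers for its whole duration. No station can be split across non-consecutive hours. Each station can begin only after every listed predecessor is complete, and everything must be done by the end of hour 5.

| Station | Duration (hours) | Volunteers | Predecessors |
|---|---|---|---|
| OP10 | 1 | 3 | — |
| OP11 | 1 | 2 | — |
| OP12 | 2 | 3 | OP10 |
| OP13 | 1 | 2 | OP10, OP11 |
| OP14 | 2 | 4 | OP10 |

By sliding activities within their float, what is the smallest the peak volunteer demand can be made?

Early-start (OP10@1, OP11@1, OP12@2, OP13@2, OP14@2) gives peak 9: h1:5  h2:9  h3:7  h4:0  h5:0.
Shift OP14→4.
Schedule OP10@1, OP11@1, OP12@2, OP13@2, OP14@4: h1:5  h2:5  h3:3  h4:4  h5:4 — peak 5.
Total volunteer-hours = 21 over 5 hours ⇒ peak ≥ ⌈21/5⌉ = 5, so 5 is optimal.

5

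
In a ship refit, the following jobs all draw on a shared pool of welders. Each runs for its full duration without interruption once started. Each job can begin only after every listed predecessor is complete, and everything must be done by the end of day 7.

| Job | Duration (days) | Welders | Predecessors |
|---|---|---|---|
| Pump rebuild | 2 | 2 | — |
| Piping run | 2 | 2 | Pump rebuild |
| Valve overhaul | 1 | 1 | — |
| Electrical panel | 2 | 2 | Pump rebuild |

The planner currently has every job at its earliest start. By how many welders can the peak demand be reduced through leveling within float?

Early-start peak: d1:3  d2:2  d3:4  d4:4  d5:0  d6:0  d7:0 ⇒ 4.
Leveled (Pump rebuild@1, Piping run@3, Valve overhaul@5, Electrical panel@6): d1:2  d2:2  d3:2  d4:2  d5:1  d6:2  d7:2 ⇒ 2.
Reduction 4 − 2 = 2.

2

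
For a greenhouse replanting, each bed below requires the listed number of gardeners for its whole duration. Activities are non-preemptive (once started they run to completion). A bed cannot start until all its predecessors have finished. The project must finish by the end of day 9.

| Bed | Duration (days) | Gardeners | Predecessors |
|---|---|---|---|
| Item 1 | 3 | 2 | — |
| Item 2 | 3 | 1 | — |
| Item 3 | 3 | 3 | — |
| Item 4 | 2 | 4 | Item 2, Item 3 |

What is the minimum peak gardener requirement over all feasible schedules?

Early-start (Item 1@1, Item 2@1, Item 3@1, Item 4@4) gives peak 6: d1:6  d2:6  d3:6  d4:4  d5:4  d6:0  d7:0  d8:0  d9:0.
Shift Item 3→4, Item 4→7.
Schedule Item 1@1, Item 2@1, Item 3@4, Item 4@7: d1:3  d2:3  d3:3  d4:3  d5:3  d6:3  d7:4  d8:4  d9:0 — peak 4.

4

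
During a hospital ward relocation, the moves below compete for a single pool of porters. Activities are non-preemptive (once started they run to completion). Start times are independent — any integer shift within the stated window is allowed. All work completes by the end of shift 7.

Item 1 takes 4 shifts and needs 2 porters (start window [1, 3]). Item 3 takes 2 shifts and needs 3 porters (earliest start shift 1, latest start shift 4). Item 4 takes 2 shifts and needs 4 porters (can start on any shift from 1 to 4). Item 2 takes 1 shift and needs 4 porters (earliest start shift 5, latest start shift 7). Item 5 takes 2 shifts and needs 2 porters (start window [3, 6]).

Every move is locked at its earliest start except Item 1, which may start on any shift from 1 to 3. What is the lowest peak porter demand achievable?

7

Item 1@1: s1:9  s2:9  s3:4  s4:4  s5:4  s6:0  s7:0 → peak 9
Item 1@2: s1:7  s2:9  s3:4  s4:4  s5:6  s6:0  s7:0 → peak 9
Item 1@3: s1:7  s2:7  s3:4  s4:4  s5:6  s6:2  s7:0 → peak 7
Best is Item 1@3, peak 7.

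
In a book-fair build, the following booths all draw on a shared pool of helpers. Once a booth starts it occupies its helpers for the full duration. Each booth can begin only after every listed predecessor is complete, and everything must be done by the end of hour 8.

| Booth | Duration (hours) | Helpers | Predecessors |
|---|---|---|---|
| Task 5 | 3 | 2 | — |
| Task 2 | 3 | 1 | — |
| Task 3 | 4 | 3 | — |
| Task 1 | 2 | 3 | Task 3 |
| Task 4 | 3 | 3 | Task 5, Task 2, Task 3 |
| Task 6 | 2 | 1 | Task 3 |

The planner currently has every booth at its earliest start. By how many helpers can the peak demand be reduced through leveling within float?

Early-start peak: h1:6  h2:6  h3:6  h4:3  h5:7  h6:7  h7:3  h8:0 ⇒ 7.
Leveled (Task 5@1, Task 2@1, Task 3@1, Task 1@5, Task 4@5, Task 6@7): h1:6  h2:6  h3:6  h4:3  h5:6  h6:6  h7:4  h8:1 ⇒ 6.
Reduction 7 − 6 = 1.

1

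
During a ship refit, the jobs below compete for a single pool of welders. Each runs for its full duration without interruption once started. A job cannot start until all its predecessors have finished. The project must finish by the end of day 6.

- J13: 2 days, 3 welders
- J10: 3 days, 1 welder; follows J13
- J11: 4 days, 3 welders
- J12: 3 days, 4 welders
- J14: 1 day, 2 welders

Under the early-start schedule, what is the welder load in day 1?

At early start, day 1 has: J13, J11, J12, J14.
Demand: 3 + 3 + 4 + 2 = 12.

12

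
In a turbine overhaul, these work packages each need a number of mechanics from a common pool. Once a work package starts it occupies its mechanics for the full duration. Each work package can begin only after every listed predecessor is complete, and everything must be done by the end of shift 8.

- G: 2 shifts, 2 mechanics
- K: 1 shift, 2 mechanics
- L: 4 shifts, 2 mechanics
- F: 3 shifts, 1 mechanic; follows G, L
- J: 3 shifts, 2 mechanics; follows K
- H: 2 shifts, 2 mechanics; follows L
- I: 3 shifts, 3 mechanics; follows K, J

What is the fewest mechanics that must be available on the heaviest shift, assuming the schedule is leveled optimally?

Schedule G@1, K@1, L@1, F@5, J@2, H@5, I@5: s1:6  s2:6  s3:4  s4:4  s5:6  s6:6  s7:4  s8:0 — peak 6.

6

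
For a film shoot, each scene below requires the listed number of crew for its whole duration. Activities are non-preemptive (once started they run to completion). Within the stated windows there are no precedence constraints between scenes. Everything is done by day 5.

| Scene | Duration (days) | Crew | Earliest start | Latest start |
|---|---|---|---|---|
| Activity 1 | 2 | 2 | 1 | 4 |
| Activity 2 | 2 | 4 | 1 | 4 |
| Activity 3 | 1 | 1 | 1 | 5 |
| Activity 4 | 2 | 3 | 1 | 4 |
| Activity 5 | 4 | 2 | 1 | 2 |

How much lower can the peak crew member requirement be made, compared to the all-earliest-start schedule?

5

Early-start peak: d1:12  d2:11  d3:2  d4:2  d5:0 ⇒ 12.
Leveled (Activity 1@1, Activity 2@3, Activity 3@1, Activity 4@1, Activity 5@2): d1:6  d2:7  d3:6  d4:6  d5:2 ⇒ 7.
Reduction 12 − 7 = 5.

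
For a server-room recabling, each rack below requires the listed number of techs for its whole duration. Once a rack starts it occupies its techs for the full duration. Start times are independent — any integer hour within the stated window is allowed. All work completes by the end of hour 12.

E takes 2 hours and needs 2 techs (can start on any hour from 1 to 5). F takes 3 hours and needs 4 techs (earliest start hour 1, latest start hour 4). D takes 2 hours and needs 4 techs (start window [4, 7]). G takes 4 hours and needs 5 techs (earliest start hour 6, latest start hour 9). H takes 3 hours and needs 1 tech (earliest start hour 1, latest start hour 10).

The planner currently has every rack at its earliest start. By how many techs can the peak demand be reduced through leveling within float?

Early-start peak: h1:7  h2:7  h3:5  h4:4  h5:4  h6:5  h7:5  h8:5  h9:5  h10:0  h11:0  h12:0 ⇒ 7.
Leveled (E@1, F@3, D@6, G@8, H@1): h1:3  h2:3  h3:5  h4:4  h5:4  h6:4  h7:4  h8:5  h9:5  h10:5  h11:5  h12:0 ⇒ 5.
Reduction 7 − 5 = 2.

2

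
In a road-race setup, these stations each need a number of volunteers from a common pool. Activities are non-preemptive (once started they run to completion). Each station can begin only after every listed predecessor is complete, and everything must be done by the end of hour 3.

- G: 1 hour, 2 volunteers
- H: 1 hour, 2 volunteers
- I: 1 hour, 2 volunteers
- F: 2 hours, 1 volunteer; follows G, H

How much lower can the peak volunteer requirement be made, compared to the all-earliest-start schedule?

2

Early-start peak: h1:6  h2:1  h3:1 ⇒ 6.
Leveled (G@1, H@1, I@2, F@2): h1:4  h2:3  h3:1 ⇒ 4.
Reduction 6 − 4 = 2.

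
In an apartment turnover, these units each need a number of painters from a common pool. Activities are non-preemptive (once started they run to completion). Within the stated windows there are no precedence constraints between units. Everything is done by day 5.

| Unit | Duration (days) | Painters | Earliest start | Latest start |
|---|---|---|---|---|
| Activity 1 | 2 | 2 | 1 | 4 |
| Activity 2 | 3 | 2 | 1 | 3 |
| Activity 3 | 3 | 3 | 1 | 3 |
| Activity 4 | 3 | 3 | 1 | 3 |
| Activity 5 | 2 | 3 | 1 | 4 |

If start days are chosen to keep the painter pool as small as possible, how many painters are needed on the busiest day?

8

Early-start (Activity 1@1, Activity 2@1, Activity 3@1, Activity 4@1, Activity 5@1) gives peak 13: d1:13  d2:13  d3:8  d4:0  d5:0.
Shift Activity 4→3, Activity 5→4.
Schedule Activity 1@1, Activity 2@1, Activity 3@1, Activity 4@3, Activity 5@4: d1:7  d2:7  d3:8  d4:6  d5:6 — peak 8.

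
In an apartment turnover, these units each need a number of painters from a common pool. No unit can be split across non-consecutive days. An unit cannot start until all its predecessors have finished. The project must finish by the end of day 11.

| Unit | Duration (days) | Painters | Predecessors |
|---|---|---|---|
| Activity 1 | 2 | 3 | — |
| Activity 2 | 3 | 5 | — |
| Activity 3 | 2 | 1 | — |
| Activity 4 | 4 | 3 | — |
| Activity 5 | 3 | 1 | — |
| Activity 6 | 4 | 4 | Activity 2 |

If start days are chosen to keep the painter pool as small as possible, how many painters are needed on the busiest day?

Early-start (Activity 1@1, Activity 2@1, Activity 3@1, Activity 4@1, Activity 5@1, Activity 6@4) gives peak 13: d1:13  d2:13  d3:9  d4:7  d5:4  d6:4  d7:4  d8:0  d9:0  d10:0  d11:0.
Shift Activity 2→5, Activity 3→3, Activity 5→3, Activity 6→8.
Schedule Activity 1@1, Activity 2@5, Activity 3@3, Activity 4@1, Activity 5@3, Activity 6@8: d1:6  d2:6  d3:5  d4:5  d5:6  d6:5  d7:5  d8:4  d9:4  d10:4  d11:4 — peak 6.

6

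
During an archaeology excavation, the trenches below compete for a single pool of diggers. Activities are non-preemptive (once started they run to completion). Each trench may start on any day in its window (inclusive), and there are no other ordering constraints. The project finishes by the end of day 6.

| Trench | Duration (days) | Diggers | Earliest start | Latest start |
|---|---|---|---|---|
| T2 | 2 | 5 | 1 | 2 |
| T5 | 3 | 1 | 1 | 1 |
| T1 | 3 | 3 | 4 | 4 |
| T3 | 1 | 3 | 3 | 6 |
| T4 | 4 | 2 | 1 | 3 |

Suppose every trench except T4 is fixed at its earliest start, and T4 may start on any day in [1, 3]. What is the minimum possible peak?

6

T4@1: d1:8  d2:8  d3:6  d4:5  d5:3  d6:3 → peak 8
T4@2: d1:6  d2:8  d3:6  d4:5  d5:5  d6:3 → peak 8
T4@3: d1:6  d2:6  d3:6  d4:5  d5:5  d6:5 → peak 6
Best is T4@3, peak 6.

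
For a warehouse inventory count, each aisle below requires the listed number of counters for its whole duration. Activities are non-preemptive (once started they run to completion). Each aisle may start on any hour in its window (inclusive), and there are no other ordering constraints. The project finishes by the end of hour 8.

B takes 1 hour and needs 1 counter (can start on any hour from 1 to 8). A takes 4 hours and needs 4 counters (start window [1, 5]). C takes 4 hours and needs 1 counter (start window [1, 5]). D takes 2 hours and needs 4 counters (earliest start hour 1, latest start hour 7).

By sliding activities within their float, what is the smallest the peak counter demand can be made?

Early-start (B@1, A@1, C@1, D@1) gives peak 10: h1:10  h2:9  h3:5  h4:5  h5:0  h6:0  h7:0  h8:0.
Shift C→2, D→5.
Schedule B@1, A@1, C@2, D@5: h1:5  h2:5  h3:5  h4:5  h5:5  h6:4  h7:0  h8:0 — peak 5.

5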